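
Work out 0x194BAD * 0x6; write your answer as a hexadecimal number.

0x97C60E

Multiply each base-16 digit by 6, carrying:
  D×6 = 78 → write E carry 4
  A×6+4 = 64 → write 0 carry 4
  B×6+4 = 70 → write 6 carry 4
  4×6+4 = 28 → write C carry 1
  9×6+1 = 55 → write 7 carry 3
  1×6+3 = 9 → write 9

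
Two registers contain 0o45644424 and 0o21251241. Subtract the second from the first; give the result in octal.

0o24373163

Subtract column by column in base 8:
  4-1 → 3
  2-4 → 6 (borrow)
  4-2-1 → 1
  4-1 → 3
  4-5 → 7 (borrow)
  6-2-1 → 3
  5-1 → 4
  4-2 → 2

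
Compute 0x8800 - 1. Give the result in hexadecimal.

0x87FF

The trailing 2 digits are 0, so subtracting 1 borrows through: they become F and the next digit up decrements.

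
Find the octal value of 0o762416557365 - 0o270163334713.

Subtract column by column in base 8:
  5-3 → 2
  6-1 → 5
  3-7 → 4 (borrow)
  7-4-1 → 2
  5-3 → 2
  5-3 → 2
  6-3 → 3
  1-6 → 3 (borrow)
  4-1-1 → 2
  2-0 → 2
  6-7 → 7 (borrow)
  7-2-1 → 4

0o472233222452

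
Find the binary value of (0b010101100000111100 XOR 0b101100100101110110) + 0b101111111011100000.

0b1101001000000101010

First 0b010101100000111100 XOR 0b101100100101110110 = 0b111001000101001010.
Add column by column in base 2, right to left:
  0+0 = 0
  1+0 = 1
  0+0 = 0
  1+0 = 1
  0+0 = 0
  0+1 = 1
  1+1 = 0 carry 1
  0+1+1 = 0 carry 1
  1+0+1 = 0 carry 1
  0+1+1 = 0 carry 1
  0+1+1 = 0 carry 1
  0+1+1 = 0 carry 1
  1+1+1 = 1 carry 1
  0+1+1 = 0 carry 1
  0+1+1 = 0 carry 1
  1+1+1 = 1 carry 1
  1+0+1 = 0 carry 1
  1+1+1 = 1 carry 1
  final carry 1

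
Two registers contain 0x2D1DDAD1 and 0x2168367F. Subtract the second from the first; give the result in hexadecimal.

Subtract column by column in base 16:
  1-F → 2 (borrow)
  D-7-1 → 5
  A-6 → 4
  D-3 → A
  D-8 → 5
  1-6 → B (borrow)
  D-1-1 → B
  2-2 → 0

0xBB5A452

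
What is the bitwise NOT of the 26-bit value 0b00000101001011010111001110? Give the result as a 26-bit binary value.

Invert each bit: 00000101001011010111001110 → 11111010110100101000110001.

0b11111010110100101000110001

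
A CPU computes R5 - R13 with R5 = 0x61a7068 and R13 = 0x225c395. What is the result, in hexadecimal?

Subtract column by column in base 16:
  8-5 → 3
  6-9 → d (borrow)
  0-3-1 → c (borrow)
  7-c-1 → a (borrow)
  a-5-1 → 4
  1-2 → f (borrow)
  6-2-1 → 3

0x3f4acd3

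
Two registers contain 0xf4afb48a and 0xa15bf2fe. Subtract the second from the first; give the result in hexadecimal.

Subtract column by column in base 16:
  a-e → c (borrow)
  8-f-1 → 8 (borrow)
  4-2-1 → 1
  b-f → c (borrow)
  f-b-1 → 3
  a-5 → 5
  4-1 → 3
  f-a → 5

0x5353c18c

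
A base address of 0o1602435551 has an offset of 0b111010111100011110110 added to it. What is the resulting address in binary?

0b1110001001111011010001011111

0o1602435551 = 0b1110000010100011101101101001 in binary.
Add column by column in base 2, right to left:
  1+0 = 1
  0+1 = 1
  0+1 = 1
  1+0 = 1
  0+1 = 1
  1+1 = 0 carry 1
  1+1+1 = 1 carry 1
  0+1+1 = 0 carry 1
  1+0+1 = 0 carry 1
  1+0+1 = 0 carry 1
  0+0+1 = 1
  1+1 = 0 carry 1
  1+1+1 = 1 carry 1
  1+1+1 = 1 carry 1
  0+1+1 = 0 carry 1
  0+0+1 = 1
  0+1 = 1
  1+0 = 1
  0+1 = 1
  1+1 = 0 carry 1
  0+1+1 = 0 carry 1
  0+0+1 = 1
  0+0 = 0
  0+0 = 0
  0+0 = 0
  1+0 = 1
  1+0 = 1
  1+0 = 1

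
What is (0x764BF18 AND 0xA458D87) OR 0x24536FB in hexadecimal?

0x764BF18 AND 0xA458D87 = 0x2448D00.
Then OR with 0x24536FB.

0x245BFFB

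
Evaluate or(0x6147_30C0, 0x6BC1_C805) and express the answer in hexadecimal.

OR each hex digit independently (no carries):
  6|6=6, 1|B=B, 4|C=C, 7|1=7, 3|C=F, 0|8=8, C|0=C, 0|5=5

0x6BC7F8C5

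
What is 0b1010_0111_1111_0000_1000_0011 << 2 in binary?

0b10100111111100001000001100

Left shift by 2: append 2 zero bits.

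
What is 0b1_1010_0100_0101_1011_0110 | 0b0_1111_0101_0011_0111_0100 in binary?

0b111110101011111110110

OR bit by bit (1 where either bit is 1):
  110100100010110110110
| 011110101001101110100
= 111110101011111110110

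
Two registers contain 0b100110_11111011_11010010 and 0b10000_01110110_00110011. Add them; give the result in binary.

0b1101110111001000000101

Add column by column in base 2, right to left:
  0+1 = 1
  1+1 = 0 carry 1
  0+0+1 = 1
  0+0 = 0
  1+1 = 0 carry 1
  0+1+1 = 0 carry 1
  1+0+1 = 0 carry 1
  1+0+1 = 0 carry 1
  1+0+1 = 0 carry 1
  1+1+1 = 1 carry 1
  0+1+1 = 0 carry 1
  1+0+1 = 0 carry 1
  1+1+1 = 1 carry 1
  1+1+1 = 1 carry 1
  1+1+1 = 1 carry 1
  1+0+1 = 0 carry 1
  0+0+1 = 1
  1+0 = 1
  1+0 = 1
  0+0 = 0
  0+1 = 1
  1+0 = 1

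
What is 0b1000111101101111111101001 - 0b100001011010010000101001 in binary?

0b100110010011101111000000

Subtract column by column in base 2:
  1-1 → 0
  0-0 → 0
  0-0 → 0
  1-1 → 0
  0-0 → 0
  1-1 → 0
  1-0 → 1
  1-0 → 1
  1-0 → 1
  1-0 → 1
  1-1 → 0
  1-0 → 1
  1-0 → 1
  0-1 → 1 (borrow)
  1-0-1 → 0
  1-1 → 0
  0-1 → 1 (borrow)
  1-0-1 → 0
  1-1 → 0
  1-0 → 1
  1-0 → 1
  0-0 → 0
  0-0 → 0
  0-1 → 1 (borrow)
  1-0-1 → 0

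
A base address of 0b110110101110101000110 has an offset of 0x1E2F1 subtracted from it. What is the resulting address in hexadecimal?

0b110110101110101000110 = 0x1B5D46 in hexadecimal.
Subtract column by column in base 16:
  6-1 → 5
  4-F → 5 (borrow)
  D-2-1 → A
  5-E → 7 (borrow)
  B-1-1 → 9
  1-0 → 1

0x197A55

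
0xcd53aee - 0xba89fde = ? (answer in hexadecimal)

Subtract column by column in base 16:
  e-e → 0
  e-d → 1
  a-f → b (borrow)
  3-9-1 → 9 (borrow)
  5-8-1 → c (borrow)
  d-a-1 → 2
  c-b → 1

0x12c9b10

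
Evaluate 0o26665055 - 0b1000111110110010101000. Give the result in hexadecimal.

0o26665055 = 0x5b6a2d in hexadecimal.
0b1000111110110010101000 = 0x23eca8 in hexadecimal.
Subtract column by column in base 16:
  d-8 → 5
  2-a → 8 (borrow)
  a-c-1 → d (borrow)
  6-e-1 → 7 (borrow)
  b-3-1 → 7
  5-2 → 3

0x377d85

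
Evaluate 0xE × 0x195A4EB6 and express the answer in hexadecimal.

0x162F04DF4

Multiply each base-16 digit by 14, carrying:
  6×14 = 84 → write 4 carry 5
  B×14+5 = 159 → write F carry 9
  E×14+9 = 205 → write D carry 12
  4×14+12 = 68 → write 4 carry 4
  A×14+4 = 144 → write 0 carry 9
  5×14+9 = 79 → write F carry 4
  9×14+4 = 130 → write 2 carry 8
  1×14+8 = 22 → write 6 carry 1
  remaining carry: 1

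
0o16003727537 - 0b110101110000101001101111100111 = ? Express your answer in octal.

0o7223211570

0b110101110000101001101111100111 = 0o6560515747 in octal.
Subtract column by column in base 8:
  7-7 → 0
  3-4 → 7 (borrow)
  5-7-1 → 5 (borrow)
  7-5-1 → 1
  2-1 → 1
  7-5 → 2
  3-0 → 3
  0-6 → 2 (borrow)
  0-5-1 → 2 (borrow)
  6-6-1 → 7 (borrow)
  1-0-1 → 0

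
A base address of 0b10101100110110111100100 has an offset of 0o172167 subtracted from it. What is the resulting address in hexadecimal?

0b10101100110110111100100 = 0x566de4 in hexadecimal.
0o172167 = 0xf477 in hexadecimal.
Subtract column by column in base 16:
  4-7 → d (borrow)
  e-7-1 → 6
  d-4 → 9
  6-f → 7 (borrow)
  6-0-1 → 5
  5-0 → 5

0x55796d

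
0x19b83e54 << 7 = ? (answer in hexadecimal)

7 bits is not a whole number of base-16 digits; in binary: 11001101110000011111001010100 << 7 = 110011011100000111110010101000000000.

0xcdc1f2a00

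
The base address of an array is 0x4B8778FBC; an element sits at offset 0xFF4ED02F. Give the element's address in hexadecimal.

0x5B7C65FEB

Add column by column in base 16, right to left:
  C+F = B carry 1
  B+2+1 = E
  F+0 = F
  8+D = 5 carry 1
  7+E+1 = 6 carry 1
  7+4+1 = C
  8+F = 7 carry 1
  B+F+1 = B carry 1
  4+0+1 = 5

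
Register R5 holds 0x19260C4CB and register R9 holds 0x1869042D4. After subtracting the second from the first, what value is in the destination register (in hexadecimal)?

Subtract column by column in base 16:
  B-4 → 7
  C-D → F (borrow)
  4-2-1 → 1
  C-4 → 8
  0-0 → 0
  6-9 → D (borrow)
  2-6-1 → B (borrow)
  9-8-1 → 0
  1-1 → 0

0xBD081F7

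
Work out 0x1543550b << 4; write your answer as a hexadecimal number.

0x1543550b0

Shifting left by 4 bits = 1 hex digit: append 1 zero.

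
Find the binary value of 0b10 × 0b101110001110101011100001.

0b1011100011101010111000010

Multiply each base-2 digit by 2, carrying:
  1×2 = 2 → write 0 carry 1
  0×2+1 = 1 → write 1
  0×2 = 0 → write 0
  0×2 = 0 → write 0
  0×2 = 0 → write 0
  1×2 = 2 → write 0 carry 1
  1×2+1 = 3 → write 1 carry 1
  1×2+1 = 3 → write 1 carry 1
  0×2+1 = 1 → write 1
  1×2 = 2 → write 0 carry 1
  0×2+1 = 1 → write 1
  1×2 = 2 → write 0 carry 1
  0×2+1 = 1 → write 1
  1×2 = 2 → write 0 carry 1
  1×2+1 = 3 → write 1 carry 1
  1×2+1 = 3 → write 1 carry 1
  0×2+1 = 1 → write 1
  0×2 = 0 → write 0
  0×2 = 0 → write 0
  1×2 = 2 → write 0 carry 1
  1×2+1 = 3 → write 1 carry 1
  1×2+1 = 3 → write 1 carry 1
  0×2+1 = 1 → write 1
  1×2 = 2 → write 0 carry 1
  remaining carry: 1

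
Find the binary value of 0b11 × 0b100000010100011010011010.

0b1100000111101001111001110

Multiply each base-2 digit by 3, carrying:
  0×3 = 0 → write 0
  1×3 = 3 → write 1 carry 1
  0×3+1 = 1 → write 1
  1×3 = 3 → write 1 carry 1
  1×3+1 = 4 → write 0 carry 2
  0×3+2 = 2 → write 0 carry 1
  0×3+1 = 1 → write 1
  1×3 = 3 → write 1 carry 1
  0×3+1 = 1 → write 1
  1×3 = 3 → write 1 carry 1
  1×3+1 = 4 → write 0 carry 2
  0×3+2 = 2 → write 0 carry 1
  0×3+1 = 1 → write 1
  0×3 = 0 → write 0
  1×3 = 3 → write 1 carry 1
  0×3+1 = 1 → write 1
  1×3 = 3 → write 1 carry 1
  0×3+1 = 1 → write 1
  0×3 = 0 → write 0
  0×3 = 0 → write 0
  0×3 = 0 → write 0
  0×3 = 0 → write 0
  0×3 = 0 → write 0
  1×3 = 3 → write 1 carry 1
  remaining carry: 1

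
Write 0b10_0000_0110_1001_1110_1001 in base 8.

0o10064751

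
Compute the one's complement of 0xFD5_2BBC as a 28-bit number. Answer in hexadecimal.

Each hex digit d becomes F−d:
  F→0, D→2, 5→A, 2→D, B→4, B→4, C→3

0x02AD443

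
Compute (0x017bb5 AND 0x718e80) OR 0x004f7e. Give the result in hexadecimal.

0x14ffe

0x017bb5 AND 0x718e80 = 0x010a80.
Then OR with 0x004f7e.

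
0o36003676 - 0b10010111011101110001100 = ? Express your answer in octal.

0b10010111011101110001100 = 0o22735614 in octal.
Subtract column by column in base 8:
  6-4 → 2
  7-1 → 6
  6-6 → 0
  3-5 → 6 (borrow)
  0-3-1 → 4 (borrow)
  0-7-1 → 0 (borrow)
  6-2-1 → 3
  3-2 → 1

0o13046062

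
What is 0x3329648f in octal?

0o6312262217

Expand each hex digit to 4 bits: 3=0011 3=0011 2=0010 9=1001 6=0110 4=0100 8=1000 f=1111.
Group the bits in threes: 110 011 001 010 010 110 010 010 001 111 → 6312262217.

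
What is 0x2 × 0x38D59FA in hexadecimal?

Multiply each base-16 digit by 2, carrying:
  A×2 = 20 → write 4 carry 1
  F×2+1 = 31 → write F carry 1
  9×2+1 = 19 → write 3 carry 1
  5×2+1 = 11 → write B
  D×2 = 26 → write A carry 1
  8×2+1 = 17 → write 1 carry 1
  3×2+1 = 7 → write 7

0x71AB3F4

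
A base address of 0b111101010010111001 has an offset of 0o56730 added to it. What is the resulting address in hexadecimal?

0b111101010010111001 = 0x3d4b9 in hexadecimal.
0o56730 = 0x5dd8 in hexadecimal.
Add column by column in base 16, right to left:
  9+8 = 1 carry 1
  b+d+1 = 9 carry 1
  4+d+1 = 2 carry 1
  d+5+1 = 3 carry 1
  3+0+1 = 4

0x43291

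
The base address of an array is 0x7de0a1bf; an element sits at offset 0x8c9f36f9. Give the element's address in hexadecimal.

Add column by column in base 16, right to left:
  f+9 = 8 carry 1
  b+f+1 = b carry 1
  1+6+1 = 8
  a+3 = d
  0+f = f
  e+9 = 7 carry 1
  d+c+1 = a carry 1
  7+8+1 = 0 carry 1
  final carry 1

0x10a7fd8b8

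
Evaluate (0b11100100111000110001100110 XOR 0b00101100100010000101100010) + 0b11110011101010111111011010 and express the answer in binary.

0b110111100000101110011011110

First 0b11100100111000110001100110 XOR 0b00101100100010000101100010 = 0b11001000011010110100000100.
Add column by column in base 2, right to left:
  0+0 = 0
  0+1 = 1
  1+0 = 1
  0+1 = 1
  0+1 = 1
  0+0 = 0
  0+1 = 1
  0+1 = 1
  1+1 = 0 carry 1
  0+1+1 = 0 carry 1
  1+1+1 = 1 carry 1
  1+1+1 = 1 carry 1
  0+0+1 = 1
  1+1 = 0 carry 1
  0+0+1 = 1
  1+1 = 0 carry 1
  1+0+1 = 0 carry 1
  0+1+1 = 0 carry 1
  0+1+1 = 0 carry 1
  0+1+1 = 0 carry 1
  0+0+1 = 1
  1+0 = 1
  0+1 = 1
  0+1 = 1
  1+1 = 0 carry 1
  1+1+1 = 1 carry 1
  final carry 1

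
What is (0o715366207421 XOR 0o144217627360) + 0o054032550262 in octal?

0o725224171223

First 0o715366207421 XOR 0o144217627360 = 0o651171420741.
Add column by column in base 8, right to left:
  1+2 = 3
  4+6 = 2 carry 1
  7+2+1 = 2 carry 1
  0+0+1 = 1
  2+5 = 7
  4+5 = 1 carry 1
  1+2+1 = 4
  7+3 = 2 carry 1
  1+0+1 = 2
  1+4 = 5
  5+5 = 2 carry 1
  6+0+1 = 7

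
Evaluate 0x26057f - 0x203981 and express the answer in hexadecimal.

0x5cbfe

Subtract column by column in base 16:
  f-1 → e
  7-8 → f (borrow)
  5-9-1 → b (borrow)
  0-3-1 → c (borrow)
  6-0-1 → 5
  2-2 → 0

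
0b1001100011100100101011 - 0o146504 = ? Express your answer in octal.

0o11265747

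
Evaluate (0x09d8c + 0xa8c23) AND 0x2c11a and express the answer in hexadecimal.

Add column by column in base 16, right to left:
  c+3 = f
  8+2 = a
  d+c = 9 carry 1
  9+8+1 = 2 carry 1
  0+a+1 = b
Sum = 0xb29af; now AND with 0x2c11a:
  b&2=2, 2&c=0, 9&1=1, a&1=0, f&a=a

0x2010a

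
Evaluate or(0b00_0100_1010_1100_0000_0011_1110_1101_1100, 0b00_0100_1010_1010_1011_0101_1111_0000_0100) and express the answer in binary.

OR bit by bit (1 where either bit is 1):
  0001001010110000000011111011011100
| 0001001010101010110101111100000100
= 0001001010111010110111111111011100

0b0001001010111010110111111111011100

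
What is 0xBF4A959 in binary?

0b1011111101001010100101011001

Expand each hex digit to 4 bits: B=1011 F=1111 4=0100 A=1010 9=1001 5=0101 9=1001.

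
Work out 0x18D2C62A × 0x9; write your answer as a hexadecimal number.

0xDF68F77A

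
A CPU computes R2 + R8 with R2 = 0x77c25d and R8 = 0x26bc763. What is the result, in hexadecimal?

0x2e389c0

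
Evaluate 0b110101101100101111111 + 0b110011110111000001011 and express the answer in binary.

Add column by column in base 2, right to left:
  1+1 = 0 carry 1
  1+1+1 = 1 carry 1
  1+0+1 = 0 carry 1
  1+1+1 = 1 carry 1
  1+0+1 = 0 carry 1
  1+0+1 = 0 carry 1
  1+0+1 = 0 carry 1
  0+0+1 = 1
  1+0 = 1
  0+1 = 1
  0+1 = 1
  1+1 = 0 carry 1
  1+0+1 = 0 carry 1
  0+1+1 = 0 carry 1
  1+1+1 = 1 carry 1
  1+1+1 = 1 carry 1
  0+1+1 = 0 carry 1
  1+0+1 = 0 carry 1
  0+0+1 = 1
  1+1 = 0 carry 1
  1+1+1 = 1 carry 1
  final carry 1

0b1101001100011110001010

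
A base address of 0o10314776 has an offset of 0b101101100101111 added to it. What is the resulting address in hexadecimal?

0x21F52D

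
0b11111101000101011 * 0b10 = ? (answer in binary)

0b111111010001010110

Multiply each base-2 digit by 2, carrying:
  1×2 = 2 → write 0 carry 1
  1×2+1 = 3 → write 1 carry 1
  0×2+1 = 1 → write 1
  1×2 = 2 → write 0 carry 1
  0×2+1 = 1 → write 1
  1×2 = 2 → write 0 carry 1
  0×2+1 = 1 → write 1
  0×2 = 0 → write 0
  0×2 = 0 → write 0
  1×2 = 2 → write 0 carry 1
  0×2+1 = 1 → write 1
  1×2 = 2 → write 0 carry 1
  1×2+1 = 3 → write 1 carry 1
  1×2+1 = 3 → write 1 carry 1
  1×2+1 = 3 → write 1 carry 1
  1×2+1 = 3 → write 1 carry 1
  1×2+1 = 3 → write 1 carry 1
  remaining carry: 1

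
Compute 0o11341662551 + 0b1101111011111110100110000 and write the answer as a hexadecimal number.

0x4D456299

0o11341662551 = 0x4B876569 in hexadecimal.
0b1101111011111110100110000 = 0x1BDFD30 in hexadecimal.
Add column by column in base 16, right to left:
  9+0 = 9
  6+3 = 9
  5+D = 2 carry 1
  6+F+1 = 6 carry 1
  7+D+1 = 5 carry 1
  8+B+1 = 4 carry 1
  B+1+1 = D
  4+0 = 4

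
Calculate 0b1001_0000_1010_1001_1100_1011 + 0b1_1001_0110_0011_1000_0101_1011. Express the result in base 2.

Add column by column in base 2, right to left:
  1+1 = 0 carry 1
  1+1+1 = 1 carry 1
  0+0+1 = 1
  1+1 = 0 carry 1
  0+1+1 = 0 carry 1
  0+0+1 = 1
  1+1 = 0 carry 1
  1+0+1 = 0 carry 1
  1+0+1 = 0 carry 1
  0+0+1 = 1
  0+0 = 0
  1+1 = 0 carry 1
  0+1+1 = 0 carry 1
  1+1+1 = 1 carry 1
  0+0+1 = 1
  1+0 = 1
  0+0 = 0
  0+1 = 1
  0+1 = 1
  0+0 = 0
  1+1 = 0 carry 1
  0+0+1 = 1
  0+0 = 0
  1+1 = 0 carry 1
  0+1+1 = 0 carry 1
  final carry 1

0b10001001101110001000100110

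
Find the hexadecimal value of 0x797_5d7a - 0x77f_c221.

Subtract column by column in base 16:
  a-1 → 9
  7-2 → 5
  d-2 → b
  5-c → 9 (borrow)
  7-f-1 → 7 (borrow)
  9-7-1 → 1
  7-7 → 0

0x179b59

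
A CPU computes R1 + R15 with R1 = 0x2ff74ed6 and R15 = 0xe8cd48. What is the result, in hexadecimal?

0x30e01c1e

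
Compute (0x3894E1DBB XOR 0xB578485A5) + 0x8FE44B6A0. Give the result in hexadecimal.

0x11DD0F4EBE

First 0x3894E1DBB XOR 0xB578485A5 = 0x8DECA981E.
Add column by column in base 16, right to left:
  E+0 = E
  1+A = B
  8+6 = E
  9+B = 4 carry 1
  A+4+1 = F
  C+4 = 0 carry 1
  E+E+1 = D carry 1
  D+F+1 = D carry 1
  8+8+1 = 1 carry 1
  final carry 1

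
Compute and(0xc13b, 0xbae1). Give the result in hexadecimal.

AND each hex digit independently (no carries):
  c&b=8, 1&a=0, 3&e=2, b&1=1

0x8021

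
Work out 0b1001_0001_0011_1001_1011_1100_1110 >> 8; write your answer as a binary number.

0b10010001001110011011

Right shift by 8: drop the 8 least-significant bits.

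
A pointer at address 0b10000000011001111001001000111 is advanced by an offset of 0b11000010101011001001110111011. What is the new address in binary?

Add column by column in base 2, right to left:
  1+1 = 0 carry 1
  1+1+1 = 1 carry 1
  1+0+1 = 0 carry 1
  0+1+1 = 0 carry 1
  0+1+1 = 0 carry 1
  0+1+1 = 0 carry 1
  1+0+1 = 0 carry 1
  0+1+1 = 0 carry 1
  0+1+1 = 0 carry 1
  1+1+1 = 1 carry 1
  0+0+1 = 1
  0+0 = 0
  1+1 = 0 carry 1
  1+0+1 = 0 carry 1
  1+0+1 = 0 carry 1
  1+1+1 = 1 carry 1
  0+1+1 = 0 carry 1
  0+0+1 = 1
  1+1 = 0 carry 1
  1+0+1 = 0 carry 1
  0+1+1 = 0 carry 1
  0+0+1 = 1
  0+1 = 1
  0+0 = 0
  0+0 = 0
  0+0 = 0
  0+0 = 0
  0+1 = 1
  1+1 = 0 carry 1
  final carry 1

0b101000011000101000011000000010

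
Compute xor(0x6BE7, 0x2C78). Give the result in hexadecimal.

0x479F

XOR each hex digit independently (no carries):
  6^2=4, B^C=7, E^7=9, 7^8=F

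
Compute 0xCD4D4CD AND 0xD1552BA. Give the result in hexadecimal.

AND each hex digit independently (no carries):
  C&D=C, D&1=1, 4&5=4, D&5=5, 4&2=0, C&B=8, D&A=8

0xC145088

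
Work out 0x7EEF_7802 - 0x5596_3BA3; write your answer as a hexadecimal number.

Subtract column by column in base 16:
  2-3 → F (borrow)
  0-A-1 → 5 (borrow)
  8-B-1 → C (borrow)
  7-3-1 → 3
  F-6 → 9
  E-9 → 5
  E-5 → 9
  7-5 → 2

0x29593C5F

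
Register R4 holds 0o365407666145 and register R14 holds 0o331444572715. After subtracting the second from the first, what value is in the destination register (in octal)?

Subtract column by column in base 8:
  5-5 → 0
  4-1 → 3
  1-7 → 2 (borrow)
  6-2-1 → 3
  6-7 → 7 (borrow)
  6-5-1 → 0
  7-4 → 3
  0-4 → 4 (borrow)
  4-4-1 → 7 (borrow)
  5-1-1 → 3
  6-3 → 3
  3-3 → 0

0o33743073230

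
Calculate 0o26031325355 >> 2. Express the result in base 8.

0o5406265273

2 bits is not a whole number of base-8 digits; in binary: 10110000011001011010101011101101 >> 2 = 101100000110010110101010111011.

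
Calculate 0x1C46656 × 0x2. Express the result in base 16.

0x388CCAC

Multiply each base-16 digit by 2, carrying:
  6×2 = 12 → write C
  5×2 = 10 → write A
  6×2 = 12 → write C
  6×2 = 12 → write C
  4×2 = 8 → write 8
  C×2 = 24 → write 8 carry 1
  1×2+1 = 3 → write 3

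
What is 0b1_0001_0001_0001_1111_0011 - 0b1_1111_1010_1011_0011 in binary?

Subtract column by column in base 2:
  1-1 → 0
  1-1 → 0
  0-0 → 0
  0-0 → 0
  1-1 → 0
  1-1 → 0
  1-0 → 1
  1-1 → 0
  1-0 → 1
  0-1 → 1 (borrow)
  0-0-1 → 1 (borrow)
  0-1-1 → 0 (borrow)
  1-1-1 → 1 (borrow)
  0-1-1 → 0 (borrow)
  0-1-1 → 0 (borrow)
  0-1-1 → 0 (borrow)
  1-1-1 → 1 (borrow)
  0-0-1 → 1 (borrow)
  0-0-1 → 1 (borrow)
  0-0-1 → 1 (borrow)
  1-0-1 → 0

0b11110001011101000000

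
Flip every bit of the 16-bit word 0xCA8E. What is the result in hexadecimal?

0x3571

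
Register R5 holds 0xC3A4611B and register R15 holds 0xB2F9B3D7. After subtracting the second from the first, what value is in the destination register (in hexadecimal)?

Subtract column by column in base 16:
  B-7 → 4
  1-D → 4 (borrow)
  1-3-1 → D (borrow)
  6-B-1 → A (borrow)
  4-9-1 → A (borrow)
  A-F-1 → A (borrow)
  3-2-1 → 0
  C-B → 1

0x10AAAD44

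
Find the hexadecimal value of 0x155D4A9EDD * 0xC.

Multiply each base-16 digit by 12, carrying:
  D×12 = 156 → write C carry 9
  D×12+9 = 165 → write 5 carry 10
  E×12+10 = 178 → write 2 carry 11
  9×12+11 = 119 → write 7 carry 7
  A×12+7 = 127 → write F carry 7
  4×12+7 = 55 → write 7 carry 3
  D×12+3 = 159 → write F carry 9
  5×12+9 = 69 → write 5 carry 4
  5×12+4 = 64 → write 0 carry 4
  1×12+4 = 16 → write 0 carry 1
  remaining carry: 1

0x1005F7F725C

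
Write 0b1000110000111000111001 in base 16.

0x230E39

Group the bits into nibbles: 0010 0011 0000 1110 0011 1001 → 230E39.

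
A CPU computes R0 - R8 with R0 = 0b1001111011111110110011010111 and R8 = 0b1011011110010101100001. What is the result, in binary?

Subtract column by column in base 2:
  1-1 → 0
  1-0 → 1
  1-0 → 1
  0-0 → 0
  1-0 → 1
  0-1 → 1 (borrow)
  1-1-1 → 1 (borrow)
  1-0-1 → 0
  0-1 → 1 (borrow)
  0-0-1 → 1 (borrow)
  1-1-1 → 1 (borrow)
  1-0-1 → 0
  0-0 → 0
  1-1 → 0
  1-1 → 0
  1-1 → 0
  1-1 → 0
  1-0 → 1
  1-1 → 0
  1-1 → 0
  0-0 → 0
  1-1 → 0
  1-0 → 1
  1-0 → 1
  1-0 → 1
  0-0 → 0
  0-0 → 0
  1-0 → 1

0b1001110000100000011101110110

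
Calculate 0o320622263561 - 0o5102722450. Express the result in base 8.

Subtract column by column in base 8:
  1-0 → 1
  6-5 → 1
  5-4 → 1
  3-2 → 1
  6-2 → 4
  2-7 → 3 (borrow)
  2-2-1 → 7 (borrow)
  2-0-1 → 1
  6-1 → 5
  0-5 → 3 (borrow)
  2-0-1 → 1
  3-0 → 3

0o313517341111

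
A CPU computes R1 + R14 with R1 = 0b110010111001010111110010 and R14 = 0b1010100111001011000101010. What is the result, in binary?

0b10000111110010110000011100

Add column by column in base 2, right to left:
  0+0 = 0
  1+1 = 0 carry 1
  0+0+1 = 1
  0+1 = 1
  1+0 = 1
  1+1 = 0 carry 1
  1+0+1 = 0 carry 1
  1+0+1 = 0 carry 1
  1+0+1 = 0 carry 1
  0+1+1 = 0 carry 1
  1+1+1 = 1 carry 1
  0+0+1 = 1
  1+1 = 0 carry 1
  0+0+1 = 1
  0+0 = 0
  1+1 = 0 carry 1
  1+1+1 = 1 carry 1
  1+1+1 = 1 carry 1
  0+0+1 = 1
  1+0 = 1
  0+1 = 1
  0+0 = 0
  1+1 = 0 carry 1
  1+0+1 = 0 carry 1
  0+1+1 = 0 carry 1
  final carry 1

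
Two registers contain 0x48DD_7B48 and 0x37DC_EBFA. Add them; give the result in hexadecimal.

0x80BA6742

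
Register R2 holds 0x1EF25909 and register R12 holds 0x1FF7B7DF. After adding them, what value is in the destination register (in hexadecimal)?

Add column by column in base 16, right to left:
  9+F = 8 carry 1
  0+D+1 = E
  9+7 = 0 carry 1
  5+B+1 = 1 carry 1
  2+7+1 = A
  F+F = E carry 1
  E+F+1 = E carry 1
  1+1+1 = 3

0x3EEA10E8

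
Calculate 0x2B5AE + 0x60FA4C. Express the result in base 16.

0x63AFFA

Add column by column in base 16, right to left:
  E+C = A carry 1
  A+4+1 = F
  5+A = F
  B+F = A carry 1
  2+0+1 = 3
  0+6 = 6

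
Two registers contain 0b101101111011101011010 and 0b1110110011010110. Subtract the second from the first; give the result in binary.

0b101100000101010000100

Subtract column by column in base 2:
  0-0 → 0
  1-1 → 0
  0-1 → 1 (borrow)
  1-0-1 → 0
  1-1 → 0
  0-0 → 0
  1-1 → 0
  0-1 → 1 (borrow)
  1-0-1 → 0
  1-0 → 1
  1-1 → 0
  0-1 → 1 (borrow)
  1-0-1 → 0
  1-1 → 0
  1-1 → 0
  1-1 → 0
  0-0 → 0
  1-0 → 1
  1-0 → 1
  0-0 → 0
  1-0 → 1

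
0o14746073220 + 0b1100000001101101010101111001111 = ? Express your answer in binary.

0b11000111110011110010001001011111

0o14746073220 = 0b1100111100110000111011010010000 in binary.
Add column by column in base 2, right to left:
  0+1 = 1
  0+1 = 1
  0+1 = 1
  0+1 = 1
  1+0 = 1
  0+0 = 0
  0+1 = 1
  1+1 = 0 carry 1
  0+1+1 = 0 carry 1
  1+1+1 = 1 carry 1
  1+0+1 = 0 carry 1
  0+1+1 = 0 carry 1
  1+0+1 = 0 carry 1
  1+1+1 = 1 carry 1
  1+0+1 = 0 carry 1
  0+1+1 = 0 carry 1
  0+0+1 = 1
  0+1 = 1
  0+1 = 1
  1+0 = 1
  1+1 = 0 carry 1
  0+1+1 = 0 carry 1
  0+0+1 = 1
  1+0 = 1
  1+0 = 1
  1+0 = 1
  1+0 = 1
  0+0 = 0
  0+0 = 0
  1+1 = 0 carry 1
  1+1+1 = 1 carry 1
  final carry 1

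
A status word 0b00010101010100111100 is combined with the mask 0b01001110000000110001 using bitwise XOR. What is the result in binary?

0b01011011010100001101

XOR bit by bit (1 where the bits differ):
  00010101010100111100
^ 01001110000000110001
= 01011011010100001101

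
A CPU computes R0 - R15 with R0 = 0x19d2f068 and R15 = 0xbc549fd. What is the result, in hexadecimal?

0xe0da66b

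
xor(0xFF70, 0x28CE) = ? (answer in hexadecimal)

0xD7BE

XOR each hex digit independently (no carries):
  F^2=D, F^8=7, 7^C=B, 0^E=E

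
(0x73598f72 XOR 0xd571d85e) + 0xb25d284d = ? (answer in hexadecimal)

First 0x73598f72 XOR 0xd571d85e = 0xa628572c.
Add column by column in base 16, right to left:
  c+d = 9 carry 1
  2+4+1 = 7
  7+8 = f
  5+2 = 7
  8+d = 5 carry 1
  2+5+1 = 8
  6+2 = 8
  a+b = 5 carry 1
  final carry 1

0x158857f79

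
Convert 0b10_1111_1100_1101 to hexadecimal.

0x2FCD

Group the bits into nibbles: 0010 1111 1100 1101 → 2FCD.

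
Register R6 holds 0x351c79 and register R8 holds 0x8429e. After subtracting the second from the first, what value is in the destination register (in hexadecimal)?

0x2cd9db

Subtract column by column in base 16:
  9-e → b (borrow)
  7-9-1 → d (borrow)
  c-2-1 → 9
  1-4 → d (borrow)
  5-8-1 → c (borrow)
  3-0-1 → 2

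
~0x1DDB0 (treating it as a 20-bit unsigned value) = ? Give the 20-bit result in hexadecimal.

Each hex digit d becomes F−d:
  1→E, D→2, D→2, B→4, 0→F

0xE224F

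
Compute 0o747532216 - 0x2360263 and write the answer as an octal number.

0o532131053

0x2360263 = 0o215401143 in octal.
Subtract column by column in base 8:
  6-3 → 3
  1-4 → 5 (borrow)
  2-1-1 → 0
  2-1 → 1
  3-0 → 3
  5-4 → 1
  7-5 → 2
  4-1 → 3
  7-2 → 5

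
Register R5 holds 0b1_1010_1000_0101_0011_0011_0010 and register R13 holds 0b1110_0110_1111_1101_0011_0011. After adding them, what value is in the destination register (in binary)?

Add column by column in base 2, right to left:
  0+1 = 1
  1+1 = 0 carry 1
  0+0+1 = 1
  0+0 = 0
  1+1 = 0 carry 1
  1+1+1 = 1 carry 1
  0+0+1 = 1
  0+0 = 0
  1+1 = 0 carry 1
  1+0+1 = 0 carry 1
  0+1+1 = 0 carry 1
  0+1+1 = 0 carry 1
  1+1+1 = 1 carry 1
  0+1+1 = 0 carry 1
  1+1+1 = 1 carry 1
  0+1+1 = 0 carry 1
  0+0+1 = 1
  0+1 = 1
  0+1 = 1
  1+0 = 1
  0+0 = 0
  1+1 = 0 carry 1
  0+1+1 = 0 carry 1
  1+1+1 = 1 carry 1
  1+0+1 = 0 carry 1
  final carry 1

0b10100011110101000001100101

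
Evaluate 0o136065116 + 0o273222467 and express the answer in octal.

0o431307605

Add column by column in base 8, right to left:
  6+7 = 5 carry 1
  1+6+1 = 0 carry 1
  1+4+1 = 6
  5+2 = 7
  6+2 = 0 carry 1
  0+2+1 = 3
  6+3 = 1 carry 1
  3+7+1 = 3 carry 1
  1+2+1 = 4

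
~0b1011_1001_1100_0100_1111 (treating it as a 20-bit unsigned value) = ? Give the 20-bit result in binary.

Invert each bit: 10111001110001001111 → 01000110001110110000.

0b01000110001110110000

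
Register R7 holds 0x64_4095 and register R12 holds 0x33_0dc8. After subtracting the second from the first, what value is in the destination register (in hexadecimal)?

0x3132cd

Subtract column by column in base 16:
  5-8 → d (borrow)
  9-c-1 → c (borrow)
  0-d-1 → 2 (borrow)
  4-0-1 → 3
  4-3 → 1
  6-3 → 3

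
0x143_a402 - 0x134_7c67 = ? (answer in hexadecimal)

Subtract column by column in base 16:
  2-7 → b (borrow)
  0-6-1 → 9 (borrow)
  4-c-1 → 7 (borrow)
  a-7-1 → 2
  3-4 → f (borrow)
  4-3-1 → 0
  1-1 → 0

0xf279b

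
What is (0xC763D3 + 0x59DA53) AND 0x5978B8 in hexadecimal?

0x13820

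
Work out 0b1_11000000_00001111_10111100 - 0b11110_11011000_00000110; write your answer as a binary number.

Subtract column by column in base 2:
  0-0 → 0
  0-1 → 1 (borrow)
  1-1-1 → 1 (borrow)
  1-0-1 → 0
  1-0 → 1
  1-0 → 1
  0-0 → 0
  1-0 → 1
  1-0 → 1
  1-0 → 1
  1-0 → 1
  1-1 → 0
  0-1 → 1 (borrow)
  0-0-1 → 1 (borrow)
  0-1-1 → 0 (borrow)
  0-1-1 → 0 (borrow)
  0-0-1 → 1 (borrow)
  0-1-1 → 0 (borrow)
  0-1-1 → 0 (borrow)
  0-1-1 → 0 (borrow)
  0-1-1 → 0 (borrow)
  0-0-1 → 1 (borrow)
  1-0-1 → 0
  1-0 → 1
  1-0 → 1

0b1101000010011011110110110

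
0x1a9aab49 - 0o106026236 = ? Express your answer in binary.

0x1a9aab49 = 0b11010100110101010101101001001 in binary.
0o106026236 = 0b1000110000010110010011110 in binary.
Subtract column by column in base 2:
  1-0 → 1
  0-1 → 1 (borrow)
  0-1-1 → 0 (borrow)
  1-1-1 → 1 (borrow)
  0-1-1 → 0 (borrow)
  0-0-1 → 1 (borrow)
  1-0-1 → 0
  0-1 → 1 (borrow)
  1-0-1 → 0
  1-0 → 1
  0-1 → 1 (borrow)
  1-1-1 → 1 (borrow)
  0-0-1 → 1 (borrow)
  1-1-1 → 1 (borrow)
  0-0-1 → 1 (borrow)
  1-0-1 → 0
  0-0 → 0
  1-0 → 1
  0-0 → 0
  1-1 → 0
  1-1 → 0
  0-0 → 0
  0-0 → 0
  1-0 → 1
  0-1 → 1 (borrow)
  1-0-1 → 0
  0-0 → 0
  1-0 → 1
  1-0 → 1

0b11001100000100111111010101011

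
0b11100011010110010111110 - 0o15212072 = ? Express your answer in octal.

0o17114204

0b11100011010110010111110 = 0o34326276 in octal.
Subtract column by column in base 8:
  6-2 → 4
  7-7 → 0
  2-0 → 2
  6-2 → 4
  2-1 → 1
  3-2 → 1
  4-5 → 7 (borrow)
  3-1-1 → 1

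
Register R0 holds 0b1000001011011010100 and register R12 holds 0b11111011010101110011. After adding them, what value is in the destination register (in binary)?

0b100111100110001000111

Add column by column in base 2, right to left:
  0+1 = 1
  0+1 = 1
  1+0 = 1
  0+0 = 0
  1+1 = 0 carry 1
  0+1+1 = 0 carry 1
  1+1+1 = 1 carry 1
  1+0+1 = 0 carry 1
  0+1+1 = 0 carry 1
  1+0+1 = 0 carry 1
  1+1+1 = 1 carry 1
  0+0+1 = 1
  1+1 = 0 carry 1
  0+1+1 = 0 carry 1
  0+0+1 = 1
  0+1 = 1
  0+1 = 1
  0+1 = 1
  1+1 = 0 carry 1
  0+1+1 = 0 carry 1
  final carry 1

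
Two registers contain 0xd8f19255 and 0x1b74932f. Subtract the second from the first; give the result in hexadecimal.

Subtract column by column in base 16:
  5-f → 6 (borrow)
  5-2-1 → 2
  2-3 → f (borrow)
  9-9-1 → f (borrow)
  1-4-1 → c (borrow)
  f-7-1 → 7
  8-b → d (borrow)
  d-1-1 → b

0xbd7cff26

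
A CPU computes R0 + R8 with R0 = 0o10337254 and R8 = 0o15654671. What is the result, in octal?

0o26214145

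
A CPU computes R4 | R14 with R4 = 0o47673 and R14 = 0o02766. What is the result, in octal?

0o47777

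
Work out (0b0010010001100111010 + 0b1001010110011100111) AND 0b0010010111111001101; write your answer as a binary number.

0b10000000000000001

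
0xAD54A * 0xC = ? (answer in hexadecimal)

Multiply each base-16 digit by 12, carrying:
  A×12 = 120 → write 8 carry 7
  4×12+7 = 55 → write 7 carry 3
  5×12+3 = 63 → write F carry 3
  D×12+3 = 159 → write F carry 9
  A×12+9 = 129 → write 1 carry 8
  remaining carry: 8

0x81FF78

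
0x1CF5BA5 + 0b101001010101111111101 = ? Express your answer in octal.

0x1CF5BA5 = 0o163655645 in octal.
0b101001010101111111101 = 0o5125775 in octal.
Add column by column in base 8, right to left:
  5+5 = 2 carry 1
  4+7+1 = 4 carry 1
  6+7+1 = 6 carry 1
  5+5+1 = 3 carry 1
  5+2+1 = 0 carry 1
  6+1+1 = 0 carry 1
  3+5+1 = 1 carry 1
  6+0+1 = 7
  1+0 = 1

0o171003642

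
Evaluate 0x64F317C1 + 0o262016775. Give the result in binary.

0b1100111101110110011010110111110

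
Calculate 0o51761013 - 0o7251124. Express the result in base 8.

0o42507667

Subtract column by column in base 8:
  3-4 → 7 (borrow)
  1-2-1 → 6 (borrow)
  0-1-1 → 6 (borrow)
  1-1-1 → 7 (borrow)
  6-5-1 → 0
  7-2 → 5
  1-7 → 2 (borrow)
  5-0-1 → 4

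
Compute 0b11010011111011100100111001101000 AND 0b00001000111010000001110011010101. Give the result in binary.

AND bit by bit (1 only where both bits are 1):
  11010011111011100100111001101000
& 00001000111010000001110011010101
= 00000000111010000000110001000000

0b00000000111010000000110001000000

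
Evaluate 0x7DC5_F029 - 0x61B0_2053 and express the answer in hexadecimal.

0x1C15CFD6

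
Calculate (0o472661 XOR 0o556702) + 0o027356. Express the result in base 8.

First 0o472661 XOR 0o556702 = 0o124163.
Add column by column in base 8, right to left:
  3+6 = 1 carry 1
  6+5+1 = 4 carry 1
  1+3+1 = 5
  4+7 = 3 carry 1
  2+2+1 = 5
  1+0 = 1

0o153541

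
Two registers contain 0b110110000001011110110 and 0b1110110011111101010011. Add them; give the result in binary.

0b10101100100001001001001

Add column by column in base 2, right to left:
  0+1 = 1
  1+1 = 0 carry 1
  1+0+1 = 0 carry 1
  0+0+1 = 1
  1+1 = 0 carry 1
  1+0+1 = 0 carry 1
  1+1+1 = 1 carry 1
  1+0+1 = 0 carry 1
  0+1+1 = 0 carry 1
  1+1+1 = 1 carry 1
  0+1+1 = 0 carry 1
  0+1+1 = 0 carry 1
  0+1+1 = 0 carry 1
  0+1+1 = 0 carry 1
  0+0+1 = 1
  0+0 = 0
  1+1 = 0 carry 1
  1+1+1 = 1 carry 1
  0+0+1 = 1
  1+1 = 0 carry 1
  1+1+1 = 1 carry 1
  0+1+1 = 0 carry 1
  final carry 1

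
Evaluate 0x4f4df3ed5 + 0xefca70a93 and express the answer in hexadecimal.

Add column by column in base 16, right to left:
  5+3 = 8
  d+9 = 6 carry 1
  e+a+1 = 9 carry 1
  3+0+1 = 4
  f+7 = 6 carry 1
  d+a+1 = 8 carry 1
  4+c+1 = 1 carry 1
  f+f+1 = f carry 1
  4+e+1 = 3 carry 1
  final carry 1

0x13f1864968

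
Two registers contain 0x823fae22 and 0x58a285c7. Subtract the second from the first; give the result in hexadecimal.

Subtract column by column in base 16:
  2-7 → b (borrow)
  2-c-1 → 5 (borrow)
  e-5-1 → 8
  a-8 → 2
  f-2 → d
  3-a → 9 (borrow)
  2-8-1 → 9 (borrow)
  8-5-1 → 2

0x299d285b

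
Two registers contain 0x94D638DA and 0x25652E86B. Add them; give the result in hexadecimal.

Add column by column in base 16, right to left:
  A+B = 5 carry 1
  D+6+1 = 4 carry 1
  8+8+1 = 1 carry 1
  3+E+1 = 2 carry 1
  6+2+1 = 9
  D+5 = 2 carry 1
  4+6+1 = B
  9+5 = E
  0+2 = 2

0x2EB292145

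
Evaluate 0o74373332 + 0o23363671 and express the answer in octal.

0o117757223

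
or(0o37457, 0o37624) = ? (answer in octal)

0o37677

OR each oct digit independently (no carries):
  3|3=3, 7|7=7, 4|6=6, 5|2=7, 7|4=7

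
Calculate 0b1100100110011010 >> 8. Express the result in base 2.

0b11001001

Right shift by 8: drop the 8 least-significant bits.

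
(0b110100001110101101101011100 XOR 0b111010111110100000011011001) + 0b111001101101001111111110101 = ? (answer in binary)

0b1001000011101011101101111010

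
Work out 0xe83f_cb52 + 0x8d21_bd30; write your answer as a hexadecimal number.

0x175618882

Add column by column in base 16, right to left:
  2+0 = 2
  5+3 = 8
  b+d = 8 carry 1
  c+b+1 = 8 carry 1
  f+1+1 = 1 carry 1
  3+2+1 = 6
  8+d = 5 carry 1
  e+8+1 = 7 carry 1
  final carry 1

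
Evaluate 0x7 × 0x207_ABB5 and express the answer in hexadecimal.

0xE35B1F3

Multiply each base-16 digit by 7, carrying:
  5×7 = 35 → write 3 carry 2
  B×7+2 = 79 → write F carry 4
  B×7+4 = 81 → write 1 carry 5
  A×7+5 = 75 → write B carry 4
  7×7+4 = 53 → write 5 carry 3
  0×7+3 = 3 → write 3
  2×7 = 14 → write E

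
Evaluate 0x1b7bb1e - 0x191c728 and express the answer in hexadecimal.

0x25f3f6

Subtract column by column in base 16:
  e-8 → 6
  1-2 → f (borrow)
  b-7-1 → 3
  b-c → f (borrow)
  7-1-1 → 5
  b-9 → 2
  1-1 → 0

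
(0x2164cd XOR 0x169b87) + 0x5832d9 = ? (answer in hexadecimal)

First 0x2164cd XOR 0x169b87 = 0x37ff4a.
Add column by column in base 16, right to left:
  a+9 = 3 carry 1
  4+d+1 = 2 carry 1
  f+2+1 = 2 carry 1
  f+3+1 = 3 carry 1
  7+8+1 = 0 carry 1
  3+5+1 = 9

0x903223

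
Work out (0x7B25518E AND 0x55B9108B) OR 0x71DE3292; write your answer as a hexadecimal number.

0x7B25518E AND 0x55B9108B = 0x5121108A.
Then OR with 0x71DE3292.

0x71FF329A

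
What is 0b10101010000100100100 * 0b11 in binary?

0b111111110001101101100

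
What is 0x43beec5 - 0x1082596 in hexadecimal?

Subtract column by column in base 16:
  5-6 → f (borrow)
  c-9-1 → 2
  e-5 → 9
  e-2 → c
  b-8 → 3
  3-0 → 3
  4-1 → 3

0x333c92f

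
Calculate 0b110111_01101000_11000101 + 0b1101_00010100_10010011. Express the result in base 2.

Add column by column in base 2, right to left:
  1+1 = 0 carry 1
  0+1+1 = 0 carry 1
  1+0+1 = 0 carry 1
  0+0+1 = 1
  0+1 = 1
  0+0 = 0
  1+0 = 1
  1+1 = 0 carry 1
  0+0+1 = 1
  0+0 = 0
  0+1 = 1
  1+0 = 1
  0+1 = 1
  1+0 = 1
  1+0 = 1
  0+0 = 0
  1+1 = 0 carry 1
  1+0+1 = 0 carry 1
  1+1+1 = 1 carry 1
  0+1+1 = 0 carry 1
  1+0+1 = 0 carry 1
  1+0+1 = 0 carry 1
  final carry 1

0b10001000111110101011000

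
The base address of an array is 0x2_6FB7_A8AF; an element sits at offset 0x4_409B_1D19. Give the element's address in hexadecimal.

0x6B052C5C8

Add column by column in base 16, right to left:
  F+9 = 8 carry 1
  A+1+1 = C
  8+D = 5 carry 1
  A+1+1 = C
  7+B = 2 carry 1
  B+9+1 = 5 carry 1
  F+0+1 = 0 carry 1
  6+4+1 = B
  2+4 = 6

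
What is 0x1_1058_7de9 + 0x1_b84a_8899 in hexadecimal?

0x2c8a30682

Add column by column in base 16, right to left:
  9+9 = 2 carry 1
  e+9+1 = 8 carry 1
  d+8+1 = 6 carry 1
  7+8+1 = 0 carry 1
  8+a+1 = 3 carry 1
  5+4+1 = a
  0+8 = 8
  1+b = c
  1+1 = 2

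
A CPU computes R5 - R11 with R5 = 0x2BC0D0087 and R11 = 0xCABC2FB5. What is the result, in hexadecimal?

0x1F150D0D2

Subtract column by column in base 16:
  7-5 → 2
  8-B → D (borrow)
  0-F-1 → 0 (borrow)
  0-2-1 → D (borrow)
  D-C-1 → 0
  0-B → 5 (borrow)
  C-A-1 → 1
  B-C → F (borrow)
  2-0-1 → 1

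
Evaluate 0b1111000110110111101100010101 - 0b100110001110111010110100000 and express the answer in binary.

0b1010010101000000010101110101

Subtract column by column in base 2:
  1-0 → 1
  0-0 → 0
  1-0 → 1
  0-0 → 0
  1-0 → 1
  0-1 → 1 (borrow)
  0-0-1 → 1 (borrow)
  0-1-1 → 0 (borrow)
  1-1-1 → 1 (borrow)
  1-0-1 → 0
  0-1 → 1 (borrow)
  1-0-1 → 0
  1-1 → 0
  1-1 → 0
  1-1 → 0
  0-0 → 0
  1-1 → 0
  1-1 → 0
  0-1 → 1 (borrow)
  1-0-1 → 0
  1-0 → 1
  0-0 → 0
  0-1 → 1 (borrow)
  0-1-1 → 0 (borrow)
  1-0-1 → 0
  1-0 → 1
  1-1 → 0
  1-0 → 1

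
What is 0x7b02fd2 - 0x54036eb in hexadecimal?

Subtract column by column in base 16:
  2-b → 7 (borrow)
  d-e-1 → e (borrow)
  f-6-1 → 8
  2-3 → f (borrow)
  0-0-1 → f (borrow)
  b-4-1 → 6
  7-5 → 2

0x26ff8e7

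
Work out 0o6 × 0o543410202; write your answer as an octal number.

Multiply each base-8 digit by 6, carrying:
  2×6 = 12 → write 4 carry 1
  0×6+1 = 1 → write 1
  2×6 = 12 → write 4 carry 1
  0×6+1 = 1 → write 1
  1×6 = 6 → write 6
  4×6 = 24 → write 0 carry 3
  3×6+3 = 21 → write 5 carry 2
  4×6+2 = 26 → write 2 carry 3
  5×6+3 = 33 → write 1 carry 4
  remaining carry: 4

0o4125061414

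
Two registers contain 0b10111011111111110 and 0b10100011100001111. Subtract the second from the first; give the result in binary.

0b11000011101111

Subtract column by column in base 2:
  0-1 → 1 (borrow)
  1-1-1 → 1 (borrow)
  1-1-1 → 1 (borrow)
  1-1-1 → 1 (borrow)
  1-0-1 → 0
  1-0 → 1
  1-0 → 1
  1-0 → 1
  1-1 → 0
  1-1 → 0
  1-1 → 0
  0-0 → 0
  1-0 → 1
  1-0 → 1
  1-1 → 0
  0-0 → 0
  1-1 → 0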